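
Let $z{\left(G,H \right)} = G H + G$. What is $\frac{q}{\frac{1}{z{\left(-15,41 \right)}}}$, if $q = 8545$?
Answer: $-5383350$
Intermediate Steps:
$z{\left(G,H \right)} = G + G H$
$\frac{q}{\frac{1}{z{\left(-15,41 \right)}}} = \frac{8545}{\frac{1}{\left(-15\right) \left(1 + 41\right)}} = \frac{8545}{\frac{1}{\left(-15\right) 42}} = \frac{8545}{\frac{1}{-630}} = \frac{8545}{- \frac{1}{630}} = 8545 \left(-630\right) = -5383350$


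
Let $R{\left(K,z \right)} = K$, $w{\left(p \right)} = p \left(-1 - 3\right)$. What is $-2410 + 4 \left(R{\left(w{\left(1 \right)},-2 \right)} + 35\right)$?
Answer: $-2286$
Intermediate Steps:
$w{\left(p \right)} = - 4 p$ ($w{\left(p \right)} = p \left(-4\right) = - 4 p$)
$-2410 + 4 \left(R{\left(w{\left(1 \right)},-2 \right)} + 35\right) = -2410 + 4 \left(\left(-4\right) 1 + 35\right) = -2410 + 4 \left(-4 + 35\right) = -2410 + 4 \cdot 31 = -2410 + 124 = -2286$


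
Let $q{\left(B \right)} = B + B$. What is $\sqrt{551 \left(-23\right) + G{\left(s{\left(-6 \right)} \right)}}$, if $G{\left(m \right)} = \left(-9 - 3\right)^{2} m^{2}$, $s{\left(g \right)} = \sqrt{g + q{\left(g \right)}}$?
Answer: $i \sqrt{15265} \approx 123.55 i$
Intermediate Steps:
$q{\left(B \right)} = 2 B$
$s{\left(g \right)} = \sqrt{3} \sqrt{g}$ ($s{\left(g \right)} = \sqrt{g + 2 g} = \sqrt{3 g} = \sqrt{3} \sqrt{g}$)
$G{\left(m \right)} = 144 m^{2}$ ($G{\left(m \right)} = \left(-12\right)^{2} m^{2} = 144 m^{2}$)
$\sqrt{551 \left(-23\right) + G{\left(s{\left(-6 \right)} \right)}} = \sqrt{551 \left(-23\right) + 144 \left(\sqrt{3} \sqrt{-6}\right)^{2}} = \sqrt{-12673 + 144 \left(\sqrt{3} i \sqrt{6}\right)^{2}} = \sqrt{-12673 + 144 \left(3 i \sqrt{2}\right)^{2}} = \sqrt{-12673 + 144 \left(-18\right)} = \sqrt{-12673 - 2592} = \sqrt{-15265} = i \sqrt{15265}$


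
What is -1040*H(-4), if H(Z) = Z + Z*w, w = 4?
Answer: 20800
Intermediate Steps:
H(Z) = 5*Z (H(Z) = Z + Z*4 = Z + 4*Z = 5*Z)
-1040*H(-4) = -5200*(-4) = -1040*(-20) = 20800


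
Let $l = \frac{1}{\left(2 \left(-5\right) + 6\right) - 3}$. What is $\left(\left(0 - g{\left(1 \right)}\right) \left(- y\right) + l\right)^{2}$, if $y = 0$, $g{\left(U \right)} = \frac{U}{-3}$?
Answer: $\frac{1}{49} \approx 0.020408$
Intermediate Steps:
$g{\left(U \right)} = - \frac{U}{3}$ ($g{\left(U \right)} = U \left(- \frac{1}{3}\right) = - \frac{U}{3}$)
$l = - \frac{1}{7}$ ($l = \frac{1}{\left(-10 + 6\right) - 3} = \frac{1}{-4 - 3} = \frac{1}{-7} = - \frac{1}{7} \approx -0.14286$)
$\left(\left(0 - g{\left(1 \right)}\right) \left(- y\right) + l\right)^{2} = \left(\left(0 - \left(- \frac{1}{3}\right) 1\right) \left(\left(-1\right) 0\right) - \frac{1}{7}\right)^{2} = \left(\left(0 - - \frac{1}{3}\right) 0 - \frac{1}{7}\right)^{2} = \left(\left(0 + \frac{1}{3}\right) 0 - \frac{1}{7}\right)^{2} = \left(\frac{1}{3} \cdot 0 - \frac{1}{7}\right)^{2} = \left(0 - \frac{1}{7}\right)^{2} = \left(- \frac{1}{7}\right)^{2} = \frac{1}{49}$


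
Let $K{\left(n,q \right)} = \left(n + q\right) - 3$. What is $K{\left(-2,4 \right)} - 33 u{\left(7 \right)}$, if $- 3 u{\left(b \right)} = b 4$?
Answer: $307$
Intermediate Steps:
$K{\left(n,q \right)} = -3 + n + q$
$u{\left(b \right)} = - \frac{4 b}{3}$ ($u{\left(b \right)} = - \frac{b 4}{3} = - \frac{4 b}{3}$)
$K{\left(-2,4 \right)} - 33 u{\left(7 \right)} = \left(-3 - 2 + 4\right) - 33 \left(\left(- \frac{4}{3}\right) 7\right) = -1 - -308 = -1 + 308 = 307$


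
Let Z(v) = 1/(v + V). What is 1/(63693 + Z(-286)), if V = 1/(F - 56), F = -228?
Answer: 81225/5173463641 ≈ 1.5700e-5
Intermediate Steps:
V = -1/284 (V = 1/(-228 - 56) = 1/(-284) = -1/284 ≈ -0.0035211)
Z(v) = 1/(-1/284 + v) (Z(v) = 1/(v - 1/284) = 1/(-1/284 + v))
1/(63693 + Z(-286)) = 1/(63693 + 284/(-1 + 284*(-286))) = 1/(63693 + 284/(-1 - 81224)) = 1/(63693 + 284/(-81225)) = 1/(63693 + 284*(-1/81225)) = 1/(63693 - 284/81225) = 1/(5173463641/81225) = 81225/5173463641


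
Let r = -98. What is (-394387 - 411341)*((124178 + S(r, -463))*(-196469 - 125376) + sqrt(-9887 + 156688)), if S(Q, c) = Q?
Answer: 32176367054092800 - 805728*sqrt(146801) ≈ 3.2176e+16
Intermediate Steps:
(-394387 - 411341)*((124178 + S(r, -463))*(-196469 - 125376) + sqrt(-9887 + 156688)) = (-394387 - 411341)*((124178 - 98)*(-196469 - 125376) + sqrt(-9887 + 156688)) = -805728*(124080*(-321845) + sqrt(146801)) = -805728*(-39934527600 + sqrt(146801)) = 32176367054092800 - 805728*sqrt(146801)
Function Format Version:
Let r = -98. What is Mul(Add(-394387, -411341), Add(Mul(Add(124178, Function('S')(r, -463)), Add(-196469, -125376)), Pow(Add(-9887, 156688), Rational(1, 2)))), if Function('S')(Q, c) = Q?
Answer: Add(32176367054092800, Mul(-805728, Pow(146801, Rational(1, 2)))) ≈ 3.2176e+16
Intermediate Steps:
Mul(Add(-394387, -411341), Add(Mul(Add(124178, Function('S')(r, -463)), Add(-196469, -125376)), Pow(Add(-9887, 156688), Rational(1, 2)))) = Mul(Add(-394387, -411341), Add(Mul(Add(124178, -98), Add(-196469, -125376)), Pow(Add(-9887, 156688), Rational(1, 2)))) = Mul(-805728, Add(Mul(124080, -321845), Pow(146801, Rational(1, 2)))) = Mul(-805728, Add(-39934527600, Pow(146801, Rational(1, 2)))) = Add(32176367054092800, Mul(-805728, Pow(146801, Rational(1, 2))))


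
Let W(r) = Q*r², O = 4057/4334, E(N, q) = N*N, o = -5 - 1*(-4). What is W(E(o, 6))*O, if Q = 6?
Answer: 12171/2167 ≈ 5.6165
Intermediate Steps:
o = -1 (o = -5 + 4 = -1)
E(N, q) = N²
O = 4057/4334 (O = 4057*(1/4334) = 4057/4334 ≈ 0.93609)
W(r) = 6*r²
W(E(o, 6))*O = (6*((-1)²)²)*(4057/4334) = (6*1²)*(4057/4334) = (6*1)*(4057/4334) = 6*(4057/4334) = 12171/2167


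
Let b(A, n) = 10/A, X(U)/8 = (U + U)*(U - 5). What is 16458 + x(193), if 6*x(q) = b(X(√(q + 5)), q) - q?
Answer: 136400125/8304 + 25*√22/548064 ≈ 16426.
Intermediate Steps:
X(U) = 16*U*(-5 + U) (X(U) = 8*((U + U)*(U - 5)) = 8*((2*U)*(-5 + U)) = 8*(2*U*(-5 + U)) = 16*U*(-5 + U))
x(q) = -q/6 + 5/(48*(-5 + √(5 + q))*√(5 + q)) (x(q) = (10/((16*√(q + 5)*(-5 + √(q + 5)))) - q)/6 = (10/((16*√(5 + q)*(-5 + √(5 + q)))) - q)/6 = (10*(1/(16*(-5 + √(5 + q))*√(5 + q))) - q)/6 = (5/(8*(-5 + √(5 + q))*√(5 + q)) - q)/6 = (-q + 5/(8*(-5 + √(5 + q))*√(5 + q)))/6 = -q/6 + 5/(48*(-5 + √(5 + q))*√(5 + q)))
16458 + x(193) = 16458 + (5 - 40*193 - 8*193² + 40*193*√(5 + 193))/(48*(5 + 193 - 5*√(5 + 193))) = 16458 + (5 - 7720 - 8*37249 + 40*193*√198)/(48*(5 + 193 - 15*√22)) = 16458 + (5 - 7720 - 297992 + 40*193*(3*√22))/(48*(5 + 193 - 15*√22)) = 16458 + (5 - 7720 - 297992 + 23160*√22)/(48*(5 + 193 - 15*√22)) = 16458 + (-305707 + 23160*√22)/(48*(198 - 15*√22))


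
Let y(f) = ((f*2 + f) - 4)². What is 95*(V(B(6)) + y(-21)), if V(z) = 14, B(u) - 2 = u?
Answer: 427785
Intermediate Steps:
B(u) = 2 + u
y(f) = (-4 + 3*f)² (y(f) = ((2*f + f) - 4)² = (3*f - 4)² = (-4 + 3*f)²)
95*(V(B(6)) + y(-21)) = 95*(14 + (-4 + 3*(-21))²) = 95*(14 + (-4 - 63)²) = 95*(14 + (-67)²) = 95*(14 + 4489) = 95*4503 = 427785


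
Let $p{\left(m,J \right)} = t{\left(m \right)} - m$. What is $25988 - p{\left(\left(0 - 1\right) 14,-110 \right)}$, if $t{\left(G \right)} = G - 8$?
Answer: $25996$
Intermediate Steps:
$t{\left(G \right)} = -8 + G$
$p{\left(m,J \right)} = -8$ ($p{\left(m,J \right)} = \left(-8 + m\right) - m = -8$)
$25988 - p{\left(\left(0 - 1\right) 14,-110 \right)} = 25988 - -8 = 25988 + 8 = 25996$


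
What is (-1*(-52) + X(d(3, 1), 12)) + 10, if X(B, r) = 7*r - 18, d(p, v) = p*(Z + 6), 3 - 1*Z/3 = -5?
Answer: 128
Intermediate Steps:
Z = 24 (Z = 9 - 3*(-5) = 9 + 15 = 24)
d(p, v) = 30*p (d(p, v) = p*(24 + 6) = p*30 = 30*p)
X(B, r) = -18 + 7*r
(-1*(-52) + X(d(3, 1), 12)) + 10 = (-1*(-52) + (-18 + 7*12)) + 10 = (52 + (-18 + 84)) + 10 = (52 + 66) + 10 = 118 + 10 = 128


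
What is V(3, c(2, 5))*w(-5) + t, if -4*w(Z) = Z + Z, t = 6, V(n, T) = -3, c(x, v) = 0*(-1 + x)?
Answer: -3/2 ≈ -1.5000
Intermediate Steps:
c(x, v) = 0
w(Z) = -Z/2 (w(Z) = -(Z + Z)/4 = -Z/2)
V(3, c(2, 5))*w(-5) + t = -(-3)*(-5)/2 + 6 = -3*5/2 + 6 = -15/2 + 6 = -3/2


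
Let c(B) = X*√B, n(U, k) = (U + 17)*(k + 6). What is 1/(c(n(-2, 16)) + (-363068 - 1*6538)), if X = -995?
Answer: -61601/22713647831 + 995*√330/136281886986 ≈ -2.5794e-6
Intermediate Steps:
n(U, k) = (6 + k)*(17 + U) (n(U, k) = (17 + U)*(6 + k) = (6 + k)*(17 + U))
c(B) = -995*√B
1/(c(n(-2, 16)) + (-363068 - 1*6538)) = 1/(-995*√(102 + 6*(-2) + 17*16 - 2*16) + (-363068 - 1*6538)) = 1/(-995*√(102 - 12 + 272 - 32) + (-363068 - 6538)) = 1/(-995*√330 - 369606) = 1/(-369606 - 995*√330)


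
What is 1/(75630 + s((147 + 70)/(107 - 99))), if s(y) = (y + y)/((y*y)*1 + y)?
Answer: 225/17016766 ≈ 1.3222e-5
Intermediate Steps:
s(y) = 2*y/(y + y**2) (s(y) = (2*y)/(y**2*1 + y) = (2*y)/(y**2 + y) = (2*y)/(y + y**2) = 2*y/(y + y**2))
1/(75630 + s((147 + 70)/(107 - 99))) = 1/(75630 + 2/(1 + (147 + 70)/(107 - 99))) = 1/(75630 + 2/(1 + 217/8)) = 1/(75630 + 2/(225/8)) = 1/(75630 + 2*(8/225)) = 1/(75630 + 16/225) = 1/(17016766/225) = 225/17016766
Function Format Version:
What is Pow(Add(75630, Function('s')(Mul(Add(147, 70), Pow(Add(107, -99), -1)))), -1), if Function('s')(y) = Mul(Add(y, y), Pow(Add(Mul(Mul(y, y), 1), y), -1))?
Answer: Rational(225, 17016766) ≈ 1.3222e-5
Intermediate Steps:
Function('s')(y) = Mul(2, y, Pow(Add(y, Pow(y, 2)), -1)) (Function('s')(y) = Mul(Mul(2, y), Pow(Add(Mul(Pow(y, 2), 1), y), -1)) = Mul(Mul(2, y), Pow(Add(Pow(y, 2), y), -1)) = Mul(Mul(2, y), Pow(Add(y, Pow(y, 2)), -1)) = Mul(2, y, Pow(Add(y, Pow(y, 2)), -1)))
Pow(Add(75630, Function('s')(Mul(Add(147, 70), Pow(Add(107, -99), -1)))), -1) = Pow(Add(75630, Mul(2, Pow(Add(1, Mul(Add(147, 70), Pow(Add(107, -99), -1))), -1))), -1) = Pow(Add(75630, Mul(2, Pow(Add(1, Mul(217, Pow(8, -1))), -1))), -1) = Pow(Add(75630, Mul(2, Pow(Add(1, Mul(217, Rational(1, 8))), -1))), -1) = Pow(Add(75630, Mul(2, Pow(Add(1, Rational(217, 8)), -1))), -1) = Pow(Add(75630, Mul(2, Pow(Rational(225, 8), -1))), -1) = Pow(Add(75630, Mul(2, Rational(8, 225))), -1) = Pow(Add(75630, Rational(16, 225)), -1) = Pow(Rational(17016766, 225), -1) = Rational(225, 17016766)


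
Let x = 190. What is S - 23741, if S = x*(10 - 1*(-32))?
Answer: -15761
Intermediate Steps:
S = 7980 (S = 190*(10 - 1*(-32)) = 190*(10 + 32) = 190*42 = 7980)
S - 23741 = 7980 - 23741 = -15761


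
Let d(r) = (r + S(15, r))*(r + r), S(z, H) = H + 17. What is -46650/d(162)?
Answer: -7775/18414 ≈ -0.42223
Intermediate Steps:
S(z, H) = 17 + H
d(r) = 2*r*(17 + 2*r) (d(r) = (r + (17 + r))*(r + r) = (17 + 2*r)*(2*r) = 2*r*(17 + 2*r))
-46650/d(162) = -46650*1/(324*(17 + 2*162)) = -46650*1/(324*(17 + 324)) = -46650/(2*162*341) = -46650/110484 = -46650*1/110484 = -7775/18414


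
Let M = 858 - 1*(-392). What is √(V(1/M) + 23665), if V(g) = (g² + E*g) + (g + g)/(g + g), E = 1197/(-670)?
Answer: √165994793104614/83750 ≈ 153.84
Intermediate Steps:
E = -1197/670 (E = 1197*(-1/670) = -1197/670 ≈ -1.7866)
M = 1250 (M = 858 + 392 = 1250)
V(g) = 1 + g² - 1197*g/670 (V(g) = (g² - 1197*g/670) + (g + g)/(g + g) = (g² - 1197*g/670) + (2*g)/((2*g)) = (g² - 1197*g/670) + (2*g)*(1/(2*g)) = (g² - 1197*g/670) + 1 = 1 + g² - 1197*g/670)
√(V(1/M) + 23665) = √((1 + (1/1250)² - 1197/670/1250) + 23665) = √((1 + (1/1250)² - 1197/670*1/1250) + 23665) = √((1 + 1/1562500 - 1197/837500) + 23665) = √(52268971/52343750 + 23665) = √(1238767112721/52343750) = √165994793104614/83750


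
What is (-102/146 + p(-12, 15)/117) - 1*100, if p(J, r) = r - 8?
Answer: -859556/8541 ≈ -100.64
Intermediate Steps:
p(J, r) = -8 + r
(-102/146 + p(-12, 15)/117) - 1*100 = (-102/146 + (-8 + 15)/117) - 1*100 = (-102*1/146 + 7*(1/117)) - 100 = (-51/73 + 7/117) - 100 = -5456/8541 - 100 = -859556/8541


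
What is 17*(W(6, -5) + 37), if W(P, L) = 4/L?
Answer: 3077/5 ≈ 615.40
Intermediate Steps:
17*(W(6, -5) + 37) = 17*(4/(-5) + 37) = 17*(4*(-⅕) + 37) = 17*(-⅘ + 37) = 17*(181/5) = 3077/5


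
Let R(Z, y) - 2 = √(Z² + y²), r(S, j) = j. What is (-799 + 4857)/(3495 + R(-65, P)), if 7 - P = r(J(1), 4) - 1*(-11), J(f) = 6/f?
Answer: 7095413/6112360 - 2029*√4289/6112360 ≈ 1.1391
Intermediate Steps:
P = -8 (P = 7 - (4 - 1*(-11)) = 7 - (4 + 11) = 7 - 1*15 = 7 - 15 = -8)
R(Z, y) = 2 + √(Z² + y²)
(-799 + 4857)/(3495 + R(-65, P)) = (-799 + 4857)/(3495 + (2 + √((-65)² + (-8)²))) = 4058/(3495 + (2 + √(4225 + 64))) = 4058/(3495 + (2 + √4289)) = 4058/(3497 + √4289)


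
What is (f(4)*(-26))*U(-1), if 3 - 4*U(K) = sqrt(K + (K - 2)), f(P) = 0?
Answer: 0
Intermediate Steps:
U(K) = 3/4 - sqrt(-2 + 2*K)/4 (U(K) = 3/4 - sqrt(K + (K - 2))/4 = 3/4 - sqrt(K + (-2 + K))/4 = 3/4 - sqrt(-2 + 2*K)/4)
(f(4)*(-26))*U(-1) = (0*(-26))*(3/4 - sqrt(-2 + 2*(-1))/4) = 0*(3/4 - sqrt(-2 - 2)/4) = 0*(3/4 - I/2) = 0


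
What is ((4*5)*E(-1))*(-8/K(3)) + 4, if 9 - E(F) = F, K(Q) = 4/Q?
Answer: -1196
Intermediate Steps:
E(F) = 9 - F
((4*5)*E(-1))*(-8/K(3)) + 4 = ((4*5)*(9 - 1*(-1)))*(-8/(4/3)) + 4 = (20*(9 + 1))*(-8/(4*(⅓))) + 4 = (20*10)*(-8/4/3) + 4 = 200*(-8*¾) + 4 = 200*(-6) + 4 = -1200 + 4 = -1196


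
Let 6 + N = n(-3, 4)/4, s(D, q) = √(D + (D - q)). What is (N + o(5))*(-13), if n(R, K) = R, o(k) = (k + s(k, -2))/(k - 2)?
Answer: 793/12 - 26*√3/3 ≈ 51.072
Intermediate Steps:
s(D, q) = √(-q + 2*D)
o(k) = (k + √(2 + 2*k))/(-2 + k) (o(k) = (k + √(-1*(-2) + 2*k))/(k - 2) = (k + √(2 + 2*k))/(-2 + k))
N = -27/4 (N = -6 - 3/4 = -6 - 3*¼ = -6 - ¾ = -27/4 ≈ -6.7500)
(N + o(5))*(-13) = (-27/4 + (5 + √(2 + 2*5))/(-2 + 5))*(-13) = (-27/4 + (5 + √(2 + 10))/3)*(-13) = (-27/4 + (5 + √12)/3)*(-13) = (-27/4 + (5 + 2*√3)/3)*(-13) = (-27/4 + (5/3 + 2*√3/3))*(-13) = (-61/12 + 2*√3/3)*(-13) = 793/12 - 26*√3/3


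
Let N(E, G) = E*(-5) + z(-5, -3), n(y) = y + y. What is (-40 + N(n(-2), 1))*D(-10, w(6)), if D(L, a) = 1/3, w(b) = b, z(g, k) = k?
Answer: -23/3 ≈ -7.6667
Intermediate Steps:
n(y) = 2*y
D(L, a) = 1/3
N(E, G) = -3 - 5*E (N(E, G) = E*(-5) - 3 = -5*E - 3 = -3 - 5*E)
(-40 + N(n(-2), 1))*D(-10, w(6)) = (-40 + (-3 - 10*(-2)))*(1/3) = (-40 + (-3 - 5*(-4)))*(1/3) = (-40 + (-3 + 20))*(1/3) = (-40 + 17)*(1/3) = -23*1/3 = -23/3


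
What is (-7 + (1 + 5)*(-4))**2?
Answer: 961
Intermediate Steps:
(-7 + (1 + 5)*(-4))**2 = (-7 + 6*(-4))**2 = (-7 - 24)**2 = (-31)**2 = 961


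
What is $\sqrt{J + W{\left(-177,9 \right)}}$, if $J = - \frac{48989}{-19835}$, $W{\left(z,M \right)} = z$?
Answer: $\frac{i \sqrt{68664922010}}{19835} \approx 13.211 i$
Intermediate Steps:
$J = \frac{48989}{19835}$ ($J = \left(-48989\right) \left(- \frac{1}{19835}\right) = \frac{48989}{19835} \approx 2.4698$)
$\sqrt{J + W{\left(-177,9 \right)}} = \sqrt{\frac{48989}{19835} - 177} = \sqrt{- \frac{3461806}{19835}} = \frac{i \sqrt{68664922010}}{19835}$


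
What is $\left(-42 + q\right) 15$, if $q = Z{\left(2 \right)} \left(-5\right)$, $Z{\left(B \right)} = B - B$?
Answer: $-630$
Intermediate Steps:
$Z{\left(B \right)} = 0$
$q = 0$ ($q = 0 \left(-5\right) = 0$)
$\left(-42 + q\right) 15 = \left(-42 + 0\right) 15 = \left(-42\right) 15 = -630$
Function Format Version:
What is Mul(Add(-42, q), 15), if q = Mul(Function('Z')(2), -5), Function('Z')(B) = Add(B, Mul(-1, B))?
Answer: -630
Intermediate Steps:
Function('Z')(B) = 0
q = 0 (q = Mul(0, -5) = 0)
Mul(Add(-42, q), 15) = Mul(Add(-42, 0), 15) = Mul(-42, 15) = -630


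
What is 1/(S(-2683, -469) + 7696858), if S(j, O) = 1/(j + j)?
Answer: 5366/41301340027 ≈ 1.2992e-7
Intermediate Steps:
S(j, O) = 1/(2*j)
1/(S(-2683, -469) + 7696858) = 1/((1/2)/(-2683) + 7696858) = 1/((1/2)*(-1/2683) + 7696858) = 1/(-1/5366 + 7696858) = 1/(41301340027/5366) = 5366/41301340027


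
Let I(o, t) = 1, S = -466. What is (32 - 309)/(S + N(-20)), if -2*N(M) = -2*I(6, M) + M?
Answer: 277/455 ≈ 0.60879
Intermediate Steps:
N(M) = 1 - M/2 (N(M) = -(-2*1 + M)/2 = -(-2 + M)/2 = 1 - M/2)
(32 - 309)/(S + N(-20)) = (32 - 309)/(-466 + (1 - ½*(-20))) = -277/(-466 + (1 + 10)) = -277/(-466 + 11) = -277/(-455) = -277*(-1/455) = 277/455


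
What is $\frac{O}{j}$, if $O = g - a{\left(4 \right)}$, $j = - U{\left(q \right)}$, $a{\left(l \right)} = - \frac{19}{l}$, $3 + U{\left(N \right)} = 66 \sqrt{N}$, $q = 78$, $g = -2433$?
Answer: $\frac{9713}{453012} + \frac{106843 \sqrt{78}}{226506} \approx 4.1874$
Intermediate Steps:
$U{\left(N \right)} = -3 + 66 \sqrt{N}$
$j = 3 - 66 \sqrt{78}$ ($j = - (-3 + 66 \sqrt{78}) = 3 - 66 \sqrt{78} \approx -579.9$)
$O = - \frac{9713}{4}$ ($O = -2433 - - \frac{19}{4} = -2433 + \frac{19}{4} = - \frac{9713}{4} \approx -2428.3$)
$\frac{O}{j} = - \frac{9713}{4 \left(3 - 66 \sqrt{78}\right)}$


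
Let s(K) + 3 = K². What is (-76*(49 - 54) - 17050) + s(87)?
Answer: -9104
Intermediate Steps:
s(K) = -3 + K²
(-76*(49 - 54) - 17050) + s(87) = (-76*(49 - 54) - 17050) + (-3 + 87²) = (-76*(-5) - 17050) + (-3 + 7569) = (380 - 17050) + 7566 = -16670 + 7566 = -9104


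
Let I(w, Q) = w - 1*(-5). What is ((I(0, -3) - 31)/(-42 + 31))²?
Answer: 676/121 ≈ 5.5868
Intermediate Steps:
I(w, Q) = 5 + w (I(w, Q) = w + 5 = 5 + w)
((I(0, -3) - 31)/(-42 + 31))² = (((5 + 0) - 31)/(-42 + 31))² = ((5 - 31)/(-11))² = (-26*(-1/11))² = (26/11)² = 676/121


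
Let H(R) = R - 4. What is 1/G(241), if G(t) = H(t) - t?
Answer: -¼ ≈ -0.25000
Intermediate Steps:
H(R) = -4 + R
G(t) = -4 (G(t) = (-4 + t) - t = -4)
1/G(241) = 1/(-4) = -¼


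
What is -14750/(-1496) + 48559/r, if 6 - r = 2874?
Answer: -1896329/268158 ≈ -7.0717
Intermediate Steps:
r = -2868 (r = 6 - 1*2874 = 6 - 2874 = -2868)
-14750/(-1496) + 48559/r = -14750/(-1496) + 48559/(-2868) = -14750*(-1/1496) + 48559*(-1/2868) = 7375/748 - 48559/2868 = -1896329/268158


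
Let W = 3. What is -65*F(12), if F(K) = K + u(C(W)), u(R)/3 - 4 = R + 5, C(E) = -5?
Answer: -1560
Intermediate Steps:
u(R) = 27 + 3*R (u(R) = 12 + 3*(R + 5) = 12 + 3*(5 + R) = 12 + (15 + 3*R) = 27 + 3*R)
F(K) = 12 + K (F(K) = K + (27 + 3*(-5)) = K + (27 - 15) = K + 12 = 12 + K)
-65*F(12) = -65*(12 + 12) = -65*24 = -1560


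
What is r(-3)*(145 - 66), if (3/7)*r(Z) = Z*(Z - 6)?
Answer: 4977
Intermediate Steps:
r(Z) = 7*Z*(-6 + Z)/3 (r(Z) = 7*(Z*(Z - 6))/3 = 7*(Z*(-6 + Z))/3 = 7*Z*(-6 + Z)/3)
r(-3)*(145 - 66) = ((7/3)*(-3)*(-6 - 3))*(145 - 66) = ((7/3)*(-3)*(-9))*79 = 63*79 = 4977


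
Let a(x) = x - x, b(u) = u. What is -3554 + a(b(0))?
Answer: -3554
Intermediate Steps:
a(x) = 0
-3554 + a(b(0)) = -3554 + 0 = -3554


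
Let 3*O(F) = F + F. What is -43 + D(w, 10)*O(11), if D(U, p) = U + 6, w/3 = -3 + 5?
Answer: 45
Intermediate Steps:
w = 6 (w = 3*(-3 + 5) = 3*2 = 6)
D(U, p) = 6 + U
O(F) = 2*F/3 (O(F) = (F + F)/3 = (2*F)/3 = 2*F/3)
-43 + D(w, 10)*O(11) = -43 + (6 + 6)*((2/3)*11) = -43 + 12*(22/3) = -43 + 88 = 45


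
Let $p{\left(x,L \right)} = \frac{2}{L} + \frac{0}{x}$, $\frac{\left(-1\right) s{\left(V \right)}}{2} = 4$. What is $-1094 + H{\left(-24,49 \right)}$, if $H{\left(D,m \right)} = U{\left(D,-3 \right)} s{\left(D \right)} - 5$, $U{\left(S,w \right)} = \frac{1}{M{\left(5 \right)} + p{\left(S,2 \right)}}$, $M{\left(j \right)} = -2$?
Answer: $-1091$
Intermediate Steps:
$s{\left(V \right)} = -8$ ($s{\left(V \right)} = \left(-2\right) 4 = -8$)
$p{\left(x,L \right)} = \frac{2}{L}$ ($p{\left(x,L \right)} = \frac{2}{L} + 0 = \frac{2}{L}$)
$U{\left(S,w \right)} = -1$ ($U{\left(S,w \right)} = \frac{1}{-2 + \frac{2}{2}} = \frac{1}{-2 + 2 \cdot \frac{1}{2}} = \frac{1}{-2 + 1} = \frac{1}{-1} = -1$)
$H{\left(D,m \right)} = 3$ ($H{\left(D,m \right)} = \left(-1\right) \left(-8\right) - 5 = 8 - 5 = 3$)
$-1094 + H{\left(-24,49 \right)} = -1094 + 3 = -1091$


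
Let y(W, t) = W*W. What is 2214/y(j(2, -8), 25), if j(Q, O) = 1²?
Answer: 2214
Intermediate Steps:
j(Q, O) = 1
y(W, t) = W²
2214/y(j(2, -8), 25) = 2214/(1²) = 2214/1 = 2214*1 = 2214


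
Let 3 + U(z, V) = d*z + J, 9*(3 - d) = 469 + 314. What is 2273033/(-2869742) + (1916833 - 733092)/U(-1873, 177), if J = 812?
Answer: 3037571553169/453823869622 ≈ 6.6933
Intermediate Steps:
d = -84 (d = 3 - (469 + 314)/9 = 3 - 1/9*783 = 3 - 87 = -84)
U(z, V) = 809 - 84*z (U(z, V) = -3 + (-84*z + 812) = -3 + (812 - 84*z) = 809 - 84*z)
2273033/(-2869742) + (1916833 - 733092)/U(-1873, 177) = 2273033/(-2869742) + (1916833 - 733092)/(809 - 84*(-1873)) = 2273033*(-1/2869742) + 1183741/(809 + 157332) = -2273033/2869742 + 1183741/158141 = 3037571553169/453823869622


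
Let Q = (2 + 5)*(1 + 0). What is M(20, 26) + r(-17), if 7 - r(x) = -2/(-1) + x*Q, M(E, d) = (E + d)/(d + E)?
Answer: 125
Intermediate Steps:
M(E, d) = 1 (M(E, d) = (E + d)/(E + d) = 1)
Q = 7 (Q = 7*1 = 7)
r(x) = 5 - 7*x (r(x) = 7 - (-2/(-1) + x*7) = 7 - (-2*(-1) + 7*x) = 7 - (2 + 7*x) = 7 + (-2 - 7*x) = 5 - 7*x)
M(20, 26) + r(-17) = 1 + (5 - 7*(-17)) = 1 + (5 + 119) = 1 + 124 = 125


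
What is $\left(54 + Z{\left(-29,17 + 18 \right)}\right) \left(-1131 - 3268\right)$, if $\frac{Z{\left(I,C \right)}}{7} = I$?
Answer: $655451$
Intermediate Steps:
$Z{\left(I,C \right)} = 7 I$
$\left(54 + Z{\left(-29,17 + 18 \right)}\right) \left(-1131 - 3268\right) = \left(54 + 7 \left(-29\right)\right) \left(-1131 - 3268\right) = \left(54 - 203\right) \left(-4399\right) = \left(-149\right) \left(-4399\right) = 655451$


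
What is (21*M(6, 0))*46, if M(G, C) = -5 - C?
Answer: -4830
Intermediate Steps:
(21*M(6, 0))*46 = (21*(-5 - 1*0))*46 = (21*(-5 + 0))*46 = (21*(-5))*46 = -105*46 = -4830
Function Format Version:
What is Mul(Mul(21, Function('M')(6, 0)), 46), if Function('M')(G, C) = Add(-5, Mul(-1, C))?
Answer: -4830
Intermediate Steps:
Mul(Mul(21, Function('M')(6, 0)), 46) = Mul(Mul(21, Add(-5, Mul(-1, 0))), 46) = Mul(Mul(21, Add(-5, 0)), 46) = Mul(Mul(21, -5), 46) = Mul(-105, 46) = -4830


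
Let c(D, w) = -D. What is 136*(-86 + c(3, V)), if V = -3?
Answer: -12104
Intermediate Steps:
136*(-86 + c(3, V)) = 136*(-86 - 1*3) = 136*(-86 - 3) = 136*(-89) = -12104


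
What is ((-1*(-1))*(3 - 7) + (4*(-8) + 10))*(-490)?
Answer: 12740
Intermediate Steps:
((-1*(-1))*(3 - 7) + (4*(-8) + 10))*(-490) = (1*(-4) + (-32 + 10))*(-490) = (-4 - 22)*(-490) = -26*(-490) = 12740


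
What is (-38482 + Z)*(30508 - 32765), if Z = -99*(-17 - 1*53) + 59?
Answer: 71079701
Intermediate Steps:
Z = 6989 (Z = -99*(-17 - 53) + 59 = -99*(-70) + 59 = 6930 + 59 = 6989)
(-38482 + Z)*(30508 - 32765) = (-38482 + 6989)*(30508 - 32765) = -31493*(-2257) = 71079701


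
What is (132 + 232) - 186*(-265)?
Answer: 49654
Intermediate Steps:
(132 + 232) - 186*(-265) = 364 + 49290 = 49654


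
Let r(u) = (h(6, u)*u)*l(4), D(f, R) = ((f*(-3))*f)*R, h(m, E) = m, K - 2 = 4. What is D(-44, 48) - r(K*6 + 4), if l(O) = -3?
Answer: -278064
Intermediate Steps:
K = 6 (K = 2 + 4 = 6)
D(f, R) = -3*R*f² (D(f, R) = ((-3*f)*f)*R = (-3*f²)*R = -3*R*f²)
r(u) = -18*u (r(u) = (6*u)*(-3) = -18*u)
D(-44, 48) - r(K*6 + 4) = -3*48*(-44)² - (-18)*(6*6 + 4) = -3*48*1936 - (-18)*(36 + 4) = -278784 - (-18)*40 = -278784 - 1*(-720) = -278784 + 720 = -278064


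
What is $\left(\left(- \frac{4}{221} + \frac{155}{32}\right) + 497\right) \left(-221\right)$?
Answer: $- \frac{3548911}{32} \approx -1.109 \cdot 10^{5}$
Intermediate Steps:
$\left(\left(- \frac{4}{221} + \frac{155}{32}\right) + 497\right) \left(-221\right) = \left(\frac{34127}{7072} + 497\right) \left(-221\right) = \frac{3548911}{7072} \left(-221\right) = - \frac{3548911}{32}$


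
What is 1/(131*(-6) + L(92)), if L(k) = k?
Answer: -1/694 ≈ -0.0014409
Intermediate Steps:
1/(131*(-6) + L(92)) = 1/(131*(-6) + 92) = 1/(-786 + 92) = 1/(-694) = -1/694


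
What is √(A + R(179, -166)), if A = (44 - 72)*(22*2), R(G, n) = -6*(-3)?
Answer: I*√1214 ≈ 34.843*I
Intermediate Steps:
R(G, n) = 18
A = -1232 (A = -28*44 = -1232)
√(A + R(179, -166)) = √(-1232 + 18) = √(-1214) = I*√1214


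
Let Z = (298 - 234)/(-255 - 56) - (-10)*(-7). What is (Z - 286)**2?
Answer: 12272208400/96721 ≈ 1.2688e+5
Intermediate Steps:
Z = -21834/311 (Z = 64/(-311) - 1*70 = 64*(-1/311) - 70 = -64/311 - 70 = -21834/311 ≈ -70.206)
(Z - 286)**2 = (-21834/311 - 286)**2 = (-110780/311)**2 = 12272208400/96721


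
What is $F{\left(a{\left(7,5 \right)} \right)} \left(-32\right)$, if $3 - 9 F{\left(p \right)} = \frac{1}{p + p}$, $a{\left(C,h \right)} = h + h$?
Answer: $- \frac{472}{45} \approx -10.489$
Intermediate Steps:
$a{\left(C,h \right)} = 2 h$
$F{\left(p \right)} = \frac{1}{3} - \frac{1}{18 p}$ ($F{\left(p \right)} = \frac{1}{3} - \frac{1}{9 \left(p + p\right)} = \frac{1}{3} - \frac{1}{9 \cdot 2 p} = \frac{1}{3} - \frac{\frac{1}{2} \frac{1}{p}}{9} = \frac{1}{3} - \frac{1}{18 p}$)
$F{\left(a{\left(7,5 \right)} \right)} \left(-32\right) = \frac{-1 + 6 \cdot 2 \cdot 5}{18 \cdot 2 \cdot 5} \left(-32\right) = \frac{-1 + 6 \cdot 10}{18 \cdot 10} \left(-32\right) = \frac{1}{18} \cdot \frac{1}{10} \left(-1 + 60\right) \left(-32\right) = \frac{1}{18} \cdot \frac{1}{10} \cdot 59 \left(-32\right) = \frac{59}{180} \left(-32\right) = - \frac{472}{45}$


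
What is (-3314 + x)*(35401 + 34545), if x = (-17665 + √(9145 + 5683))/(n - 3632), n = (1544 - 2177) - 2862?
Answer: -1650810444498/7127 - 139892*√3707/7127 ≈ -2.3163e+8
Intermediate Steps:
n = -3495 (n = -633 - 2862 = -3495)
x = 17665/7127 - 2*√3707/7127 (x = (-17665 + √(9145 + 5683))/(-3495 - 3632) = (-17665 + √14828)/(-7127) = (-17665 + 2*√3707)*(-1/7127) = 17665/7127 - 2*√3707/7127 ≈ 2.4615)
(-3314 + x)*(35401 + 34545) = (-3314 + (17665/7127 - 2*√3707/7127))*(35401 + 34545) = (-23601213/7127 - 2*√3707/7127)*69946 = -1650810444498/7127 - 139892*√3707/7127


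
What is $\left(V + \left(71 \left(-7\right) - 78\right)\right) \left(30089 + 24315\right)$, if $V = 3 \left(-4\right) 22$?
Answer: $-45644956$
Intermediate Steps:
$V = -264$ ($V = \left(-12\right) 22 = -264$)
$\left(V + \left(71 \left(-7\right) - 78\right)\right) \left(30089 + 24315\right) = \left(-264 + \left(71 \left(-7\right) - 78\right)\right) \left(30089 + 24315\right) = \left(-264 - 575\right) 54404 = \left(-839\right) 54404 = -45644956$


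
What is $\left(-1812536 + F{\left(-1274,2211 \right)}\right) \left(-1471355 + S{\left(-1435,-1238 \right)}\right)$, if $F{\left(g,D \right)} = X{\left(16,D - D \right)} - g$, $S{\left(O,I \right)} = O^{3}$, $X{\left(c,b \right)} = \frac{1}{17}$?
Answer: $\frac{91033675426961190}{17} \approx 5.3549 \cdot 10^{15}$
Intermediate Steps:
$X{\left(c,b \right)} = \frac{1}{17}$
$F{\left(g,D \right)} = \frac{1}{17} - g$
$\left(-1812536 + F{\left(-1274,2211 \right)}\right) \left(-1471355 + S{\left(-1435,-1238 \right)}\right) = \left(-1812536 + \left(\frac{1}{17} - -1274\right)\right) \left(-1471355 + \left(-1435\right)^{3}\right) = \left(-1812536 + \left(\frac{1}{17} + 1274\right)\right) \left(-1471355 - 2954987875\right) = \left(-1812536 + \frac{21659}{17}\right) \left(-2956459230\right) = \left(- \frac{30791453}{17}\right) \left(-2956459230\right) = \frac{91033675426961190}{17}$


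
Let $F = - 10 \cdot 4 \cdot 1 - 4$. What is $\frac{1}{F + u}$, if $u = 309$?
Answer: $\frac{1}{265} \approx 0.0037736$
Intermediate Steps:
$F = -44$ ($F = \left(-10\right) 4 - 4 = -40 - 4 = -44$)
$\frac{1}{F + u} = \frac{1}{-44 + 309} = \frac{1}{265}$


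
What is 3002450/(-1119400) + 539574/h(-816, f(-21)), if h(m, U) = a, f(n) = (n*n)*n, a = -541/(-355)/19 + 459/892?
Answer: 72679484299088657/80116062476 ≈ 9.0718e+5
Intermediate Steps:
a = 3578527/6016540 (a = -541*(-1/355)*(1/19) + 459*(1/892) = (541/355)*(1/19) + 459/892 = 541/6745 + 459/892 = 3578527/6016540 ≈ 0.59478)
f(n) = n³ (f(n) = n²*n = n³)
h(m, U) = 3578527/6016540
3002450/(-1119400) + 539574/h(-816, f(-21)) = 3002450/(-1119400) + 539574/(3578527/6016540) = 3002450*(-1/1119400) + 539574*(6016540/3578527) = -60049/22388 + 3246368553960/3578527 = 72679484299088657/80116062476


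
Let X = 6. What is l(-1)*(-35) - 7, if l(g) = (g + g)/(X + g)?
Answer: 7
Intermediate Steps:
l(g) = 2*g/(6 + g) (l(g) = (g + g)/(6 + g) = (2*g)/(6 + g) = 2*g/(6 + g))
l(-1)*(-35) - 7 = (2*(-1)/(6 - 1))*(-35) - 7 = (2*(-1)/5)*(-35) - 7 = (2*(-1)*(⅕))*(-35) - 7 = -⅖*(-35) - 7 = 14 - 7 = 7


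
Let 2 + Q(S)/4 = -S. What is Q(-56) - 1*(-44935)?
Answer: 45151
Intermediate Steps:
Q(S) = -8 - 4*S (Q(S) = -8 + 4*(-S) = -8 - 4*S)
Q(-56) - 1*(-44935) = (-8 - 4*(-56)) - 1*(-44935) = (-8 + 224) + 44935 = 216 + 44935 = 45151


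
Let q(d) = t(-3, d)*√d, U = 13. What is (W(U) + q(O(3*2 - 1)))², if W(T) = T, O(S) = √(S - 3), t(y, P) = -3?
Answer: (13 - 3*2^(¼))² ≈ 88.970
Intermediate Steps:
O(S) = √(-3 + S)
q(d) = -3*√d
(W(U) + q(O(3*2 - 1)))² = (13 - 3*(-3 + (3*2 - 1))^(¼))² = (13 - 3*(-3 + (6 - 1))^(¼))² = (13 - 3*(-3 + 5)^(¼))² = (13 - 3*2^(¼))²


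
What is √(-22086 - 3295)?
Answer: I*√25381 ≈ 159.31*I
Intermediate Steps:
√(-22086 - 3295) = √(-25381) = I*√25381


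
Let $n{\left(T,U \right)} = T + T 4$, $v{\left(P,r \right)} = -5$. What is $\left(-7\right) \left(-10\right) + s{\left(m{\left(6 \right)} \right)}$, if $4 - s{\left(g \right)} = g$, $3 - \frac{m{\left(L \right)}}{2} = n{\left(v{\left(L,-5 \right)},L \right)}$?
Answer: $18$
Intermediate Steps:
$n{\left(T,U \right)} = 5 T$ ($n{\left(T,U \right)} = T + 4 T = 5 T$)
$m{\left(L \right)} = 56$ ($m{\left(L \right)} = 6 - 2 \cdot 5 \left(-5\right) = 6 - -50 = 6 + 50 = 56$)
$s{\left(g \right)} = 4 - g$
$\left(-7\right) \left(-10\right) + s{\left(m{\left(6 \right)} \right)} = \left(-7\right) \left(-10\right) + \left(4 - 56\right) = 70 + \left(4 - 56\right) = 70 - 52 = 18$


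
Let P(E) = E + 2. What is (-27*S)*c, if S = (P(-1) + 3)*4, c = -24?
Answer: 10368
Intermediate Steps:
P(E) = 2 + E
S = 16 (S = ((2 - 1) + 3)*4 = (1 + 3)*4 = 4*4 = 16)
(-27*S)*c = -27*16*(-24) = -432*(-24) = 10368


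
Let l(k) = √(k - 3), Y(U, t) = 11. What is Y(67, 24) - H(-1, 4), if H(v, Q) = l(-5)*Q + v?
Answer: 12 - 8*I*√2 ≈ 12.0 - 11.314*I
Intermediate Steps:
l(k) = √(-3 + k)
H(v, Q) = v + 2*I*Q*√2 (H(v, Q) = √(-3 - 5)*Q + v = √(-8)*Q + v = (2*I*√2)*Q + v = 2*I*Q*√2 + v = v + 2*I*Q*√2)
Y(67, 24) - H(-1, 4) = 11 - (-1 + 2*I*4*√2) = 11 - (-1 + 8*I*√2) = 11 + (1 - 8*I*√2) = 12 - 8*I*√2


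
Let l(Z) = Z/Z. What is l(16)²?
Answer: 1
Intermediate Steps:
l(Z) = 1
l(16)² = 1² = 1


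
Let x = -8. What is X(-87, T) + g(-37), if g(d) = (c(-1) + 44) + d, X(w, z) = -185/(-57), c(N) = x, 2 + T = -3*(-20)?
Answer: 128/57 ≈ 2.2456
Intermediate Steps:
T = 58 (T = -2 - 3*(-20) = -2 + 60 = 58)
c(N) = -8
X(w, z) = 185/57 (X(w, z) = -185*(-1/57) = 185/57)
g(d) = 36 + d (g(d) = (-8 + 44) + d = 36 + d)
X(-87, T) + g(-37) = 185/57 + (36 - 37) = 185/57 - 1 = 128/57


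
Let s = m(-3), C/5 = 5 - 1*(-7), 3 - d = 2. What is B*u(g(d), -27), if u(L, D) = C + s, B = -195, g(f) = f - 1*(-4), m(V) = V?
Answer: -11115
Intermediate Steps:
d = 1 (d = 3 - 1*2 = 3 - 2 = 1)
g(f) = 4 + f (g(f) = f + 4 = 4 + f)
C = 60 (C = 5*(5 - 1*(-7)) = 5*(5 + 7) = 5*12 = 60)
s = -3
u(L, D) = 57 (u(L, D) = 60 - 3 = 57)
B*u(g(d), -27) = -195*57 = -11115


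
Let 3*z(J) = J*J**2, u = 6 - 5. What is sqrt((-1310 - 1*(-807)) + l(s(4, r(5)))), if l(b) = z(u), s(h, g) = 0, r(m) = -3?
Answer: 2*I*sqrt(1131)/3 ≈ 22.42*I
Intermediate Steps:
u = 1
z(J) = J**3/3 (z(J) = (J*J**2)/3 = J**3/3)
l(b) = 1/3 (l(b) = (1/3)*1**3 = (1/3)*1 = 1/3)
sqrt((-1310 - 1*(-807)) + l(s(4, r(5)))) = sqrt((-1310 - 1*(-807)) + 1/3) = sqrt((-1310 + 807) + 1/3) = sqrt(-503 + 1/3) = sqrt(-1508/3) = 2*I*sqrt(1131)/3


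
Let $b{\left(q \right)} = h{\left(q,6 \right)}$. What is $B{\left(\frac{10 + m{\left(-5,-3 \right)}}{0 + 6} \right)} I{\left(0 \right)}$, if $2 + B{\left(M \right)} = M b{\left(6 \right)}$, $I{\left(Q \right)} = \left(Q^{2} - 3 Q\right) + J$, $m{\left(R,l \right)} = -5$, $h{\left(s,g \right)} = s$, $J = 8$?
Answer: $24$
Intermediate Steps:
$b{\left(q \right)} = q$
$I{\left(Q \right)} = 8 + Q^{2} - 3 Q$ ($I{\left(Q \right)} = \left(Q^{2} - 3 Q\right) + 8 = 8 + Q^{2} - 3 Q$)
$B{\left(M \right)} = -2 + 6 M$ ($B{\left(M \right)} = -2 + M 6 = -2 + 6 M$)
$B{\left(\frac{10 + m{\left(-5,-3 \right)}}{0 + 6} \right)} I{\left(0 \right)} = \left(-2 + 6 \frac{10 - 5}{0 + 6}\right) \left(8 + 0^{2} - 0\right) = \left(-2 + 6 \cdot \frac{5}{6}\right) \left(8 + 0 + 0\right) = \left(-2 + 6 \cdot 5 \cdot \frac{1}{6}\right) 8 = \left(-2 + 6 \cdot \frac{5}{6}\right) 8 = \left(-2 + 5\right) 8 = 3 \cdot 8 = 24$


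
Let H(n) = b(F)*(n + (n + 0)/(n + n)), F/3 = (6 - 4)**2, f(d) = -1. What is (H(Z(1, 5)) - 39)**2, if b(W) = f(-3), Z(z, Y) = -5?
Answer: 4761/4 ≈ 1190.3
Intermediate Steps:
F = 12 (F = 3*(6 - 4)**2 = 3*2**2 = 3*4 = 12)
b(W) = -1
H(n) = -1/2 - n (H(n) = -(n + (n + 0)/(n + n)) = -(n + n/((2*n))) = -(n + n*(1/(2*n))) = -(n + 1/2) = -(1/2 + n) = -1/2 - n)
(H(Z(1, 5)) - 39)**2 = ((-1/2 - 1*(-5)) - 39)**2 = ((-1/2 + 5) - 39)**2 = (9/2 - 39)**2 = (-69/2)**2 = 4761/4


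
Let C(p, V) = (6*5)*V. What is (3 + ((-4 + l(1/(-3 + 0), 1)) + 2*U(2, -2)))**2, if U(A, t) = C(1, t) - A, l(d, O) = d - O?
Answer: 143641/9 ≈ 15960.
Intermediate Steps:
C(p, V) = 30*V
U(A, t) = -A + 30*t (U(A, t) = 30*t - A = -A + 30*t)
(3 + ((-4 + l(1/(-3 + 0), 1)) + 2*U(2, -2)))**2 = (3 + ((-4 + (1/(-3 + 0) - 1*1)) + 2*(-1*2 + 30*(-2))))**2 = (3 + ((-4 + (1/(-3) - 1)) + 2*(-2 - 60)))**2 = (3 + ((-4 + (-1/3 - 1)) + 2*(-62)))**2 = (3 + ((-4 - 4/3) - 124))**2 = (3 + (-16/3 - 124))**2 = (3 - 388/3)**2 = (-379/3)**2 = 143641/9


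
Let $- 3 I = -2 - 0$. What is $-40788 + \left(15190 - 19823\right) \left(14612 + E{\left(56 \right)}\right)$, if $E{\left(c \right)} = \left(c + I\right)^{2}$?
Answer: $- \frac{743537356}{9} \approx -8.2615 \cdot 10^{7}$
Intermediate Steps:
$I = \frac{2}{3}$ ($I = - \frac{-2 - 0}{3} = - \frac{-2 + 0}{3} = \left(- \frac{1}{3}\right) \left(-2\right) = \frac{2}{3} \approx 0.66667$)
$E{\left(c \right)} = \left(\frac{2}{3} + c\right)^{2}$ ($E{\left(c \right)} = \left(c + \frac{2}{3}\right)^{2} = \left(\frac{2}{3} + c\right)^{2}$)
$-40788 + \left(15190 - 19823\right) \left(14612 + E{\left(56 \right)}\right) = -40788 + \left(15190 - 19823\right) \left(14612 + \frac{\left(2 + 3 \cdot 56\right)^{2}}{9}\right) = -40788 - 4633 \left(14612 + \frac{\left(2 + 168\right)^{2}}{9}\right) = -40788 - 4633 \left(14612 + \frac{170^{2}}{9}\right) = -40788 - 4633 \left(14612 + \frac{1}{9} \cdot 28900\right) = -40788 - 4633 \left(14612 + \frac{28900}{9}\right) = -40788 - \frac{743170264}{9} = - \frac{743537356}{9}$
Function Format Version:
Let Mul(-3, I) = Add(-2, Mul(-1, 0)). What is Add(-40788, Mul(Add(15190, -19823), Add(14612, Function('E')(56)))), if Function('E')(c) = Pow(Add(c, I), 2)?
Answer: Rational(-743537356, 9) ≈ -8.2615e+7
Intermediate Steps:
I = Rational(2, 3) (I = Mul(Rational(-1, 3), Add(-2, Mul(-1, 0))) = Mul(Rational(-1, 3), Add(-2, 0)) = Mul(Rational(-1, 3), -2) = Rational(2, 3) ≈ 0.66667)
Function('E')(c) = Pow(Add(Rational(2, 3), c), 2) (Function('E')(c) = Pow(Add(c, Rational(2, 3)), 2) = Pow(Add(Rational(2, 3), c), 2))
Add(-40788, Mul(Add(15190, -19823), Add(14612, Function('E')(56)))) = Add(-40788, Mul(Add(15190, -19823), Add(14612, Mul(Rational(1, 9), Pow(Add(2, Mul(3, 56)), 2))))) = Add(-40788, Mul(-4633, Add(14612, Mul(Rational(1, 9), Pow(Add(2, 168), 2))))) = Add(-40788, Mul(-4633, Add(14612, Mul(Rational(1, 9), Pow(170, 2))))) = Add(-40788, Mul(-4633, Add(14612, Mul(Rational(1, 9), 28900)))) = Add(-40788, Mul(-4633, Add(14612, Rational(28900, 9)))) = Add(-40788, Mul(-4633, Rational(160408, 9))) = Add(-40788, Rational(-743170264, 9)) = Rational(-743537356, 9)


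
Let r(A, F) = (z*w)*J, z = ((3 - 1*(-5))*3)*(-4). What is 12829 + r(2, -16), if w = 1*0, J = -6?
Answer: 12829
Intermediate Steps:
z = -96 (z = ((3 + 5)*3)*(-4) = (8*3)*(-4) = 24*(-4) = -96)
w = 0
r(A, F) = 0 (r(A, F) = -96*0*(-6) = 0*(-6) = 0)
12829 + r(2, -16) = 12829 + 0 = 12829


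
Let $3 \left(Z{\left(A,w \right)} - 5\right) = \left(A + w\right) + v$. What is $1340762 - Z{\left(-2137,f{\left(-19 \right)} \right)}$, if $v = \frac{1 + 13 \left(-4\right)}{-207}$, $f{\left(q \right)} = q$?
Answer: $\frac{277685446}{207} \approx 1.3415 \cdot 10^{6}$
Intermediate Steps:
$v = \frac{17}{69}$ ($v = \left(1 - 52\right) \left(- \frac{1}{207}\right) = \left(-51\right) \left(- \frac{1}{207}\right) = \frac{17}{69} \approx 0.24638$)
$Z{\left(A,w \right)} = \frac{1052}{207} + \frac{A}{3} + \frac{w}{3}$ ($Z{\left(A,w \right)} = 5 + \frac{\left(A + w\right) + \frac{17}{69}}{3} = 5 + \frac{\frac{17}{69} + A + w}{3} = 5 + \left(\frac{17}{207} + \frac{A}{3} + \frac{w}{3}\right) = \frac{1052}{207} + \frac{A}{3} + \frac{w}{3}$)
$1340762 - Z{\left(-2137,f{\left(-19 \right)} \right)} = 1340762 - \left(\frac{1052}{207} + \frac{1}{3} \left(-2137\right) + \frac{1}{3} \left(-19\right)\right) = 1340762 - \left(\frac{1052}{207} - \frac{2137}{3} - \frac{19}{3}\right) = 1340762 - - \frac{147712}{207} = 1340762 + \frac{147712}{207} = \frac{277685446}{207}$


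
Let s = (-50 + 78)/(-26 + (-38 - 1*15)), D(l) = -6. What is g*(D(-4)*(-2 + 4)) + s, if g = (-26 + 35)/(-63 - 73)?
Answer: 1181/2686 ≈ 0.43969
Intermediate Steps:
s = -28/79 (s = 28/(-26 + (-38 - 15)) = 28/(-26 - 53) = 28/(-79) = 28*(-1/79) = -28/79 ≈ -0.35443)
g = -9/136 (g = 9/(-136) = 9*(-1/136) = -9/136 ≈ -0.066176)
g*(D(-4)*(-2 + 4)) + s = -(-27)*(-2 + 4)/68 - 28/79 = -(-27)*2/68 - 28/79 = -9/136*(-12) - 28/79 = 27/34 - 28/79 = 1181/2686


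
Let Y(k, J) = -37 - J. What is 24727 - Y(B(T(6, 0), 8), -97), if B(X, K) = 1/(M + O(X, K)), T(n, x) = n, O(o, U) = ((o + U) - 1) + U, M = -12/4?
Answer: 24667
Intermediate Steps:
M = -3 (M = -12*1/4 = -3)
O(o, U) = -1 + o + 2*U (O(o, U) = ((U + o) - 1) + U = (-1 + U + o) + U = -1 + o + 2*U)
B(X, K) = 1/(-4 + X + 2*K) (B(X, K) = 1/(-3 + (-1 + X + 2*K)) = 1/(-4 + X + 2*K))
24727 - Y(B(T(6, 0), 8), -97) = 24727 - (-37 - 1*(-97)) = 24727 - (-37 + 97) = 24727 - 1*60 = 24727 - 60 = 24667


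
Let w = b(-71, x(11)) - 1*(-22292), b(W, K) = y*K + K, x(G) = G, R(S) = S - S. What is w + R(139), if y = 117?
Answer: 23590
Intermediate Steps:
R(S) = 0
b(W, K) = 118*K (b(W, K) = 117*K + K = 118*K)
w = 23590 (w = 118*11 - 1*(-22292) = 1298 + 22292 = 23590)
w + R(139) = 23590 + 0 = 23590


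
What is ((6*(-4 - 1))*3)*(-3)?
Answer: 270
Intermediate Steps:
((6*(-4 - 1))*3)*(-3) = ((6*(-5))*3)*(-3) = -30*3*(-3) = -90*(-3) = 270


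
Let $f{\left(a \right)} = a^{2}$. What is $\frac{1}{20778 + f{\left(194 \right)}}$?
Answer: $\frac{1}{58414} \approx 1.7119 \cdot 10^{-5}$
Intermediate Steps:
$\frac{1}{20778 + f{\left(194 \right)}} = \frac{1}{20778 + 194^{2}} = \frac{1}{20778 + 37636} = \frac{1}{58414}$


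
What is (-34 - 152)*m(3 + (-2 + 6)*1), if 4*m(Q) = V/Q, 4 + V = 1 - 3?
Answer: 279/7 ≈ 39.857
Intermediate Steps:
V = -6 (V = -4 + (1 - 3) = -4 - 2 = -6)
m(Q) = -3/(2*Q) (m(Q) = (-6/Q)/4 = -3/(2*Q))
(-34 - 152)*m(3 + (-2 + 6)*1) = (-34 - 152)*(-3/(2*(3 + (-2 + 6)*1))) = -(-279)/(3 + 4*1) = -(-279)/(3 + 4) = -(-279)/7 = -186*(-3/14) = 279/7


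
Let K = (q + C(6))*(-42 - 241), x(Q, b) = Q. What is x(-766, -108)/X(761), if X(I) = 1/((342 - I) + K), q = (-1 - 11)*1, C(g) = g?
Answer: -979714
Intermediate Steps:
q = -12 (q = -12*1 = -12)
K = 1698 (K = (-12 + 6)*(-42 - 241) = -6*(-283) = 1698)
X(I) = 1/(2040 - I) (X(I) = 1/((342 - I) + 1698) = 1/(2040 - I))
x(-766, -108)/X(761) = -766/((-1/(-2040 + 761))) = -766/((-1/(-1279))) = -766/((-1*(-1/1279))) = -766/1/1279 = -766*1279 = -979714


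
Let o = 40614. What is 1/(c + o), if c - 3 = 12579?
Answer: 1/53196 ≈ 1.8798e-5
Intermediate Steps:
c = 12582 (c = 3 + 12579 = 12582)
1/(c + o) = 1/(12582 + 40614) = 1/53196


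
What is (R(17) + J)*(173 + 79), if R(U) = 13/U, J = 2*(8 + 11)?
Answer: 166068/17 ≈ 9768.7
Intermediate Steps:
J = 38 (J = 2*19 = 38)
(R(17) + J)*(173 + 79) = (13/17 + 38)*(173 + 79) = (13*(1/17) + 38)*252 = (13/17 + 38)*252 = (659/17)*252 = 166068/17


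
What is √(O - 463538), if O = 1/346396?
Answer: I*√13905003035761153/173198 ≈ 680.84*I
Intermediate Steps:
O = 1/346396 ≈ 2.8869e-6
√(O - 463538) = √(1/346396 - 463538) = √(-160567709047/346396) = I*√13905003035761153/173198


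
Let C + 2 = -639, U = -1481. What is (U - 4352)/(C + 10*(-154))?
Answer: 5833/2181 ≈ 2.6745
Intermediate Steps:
C = -641 (C = -2 - 639 = -641)
(U - 4352)/(C + 10*(-154)) = (-1481 - 4352)/(-641 + 10*(-154)) = -5833/(-641 - 1540) = -5833/(-2181) = -5833*(-1/2181) = 5833/2181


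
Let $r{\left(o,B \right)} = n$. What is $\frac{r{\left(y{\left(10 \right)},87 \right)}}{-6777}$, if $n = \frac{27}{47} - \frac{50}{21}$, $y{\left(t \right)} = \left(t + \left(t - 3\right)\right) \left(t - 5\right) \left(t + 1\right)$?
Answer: $\frac{1783}{6688899} \approx 0.00026656$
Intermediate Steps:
$y{\left(t \right)} = \left(1 + t\right) \left(-5 + t\right) \left(-3 + 2 t\right)$ ($y{\left(t \right)} = \left(t + \left(t - 3\right)\right) \left(-5 + t\right) \left(1 + t\right) = \left(t + \left(-3 + t\right)\right) \left(-5 + t\right) \left(1 + t\right) = \left(-3 + 2 t\right) \left(-5 + t\right) \left(1 + t\right) = \left(-5 + t\right) \left(-3 + 2 t\right) \left(1 + t\right) = \left(1 + t\right) \left(-5 + t\right) \left(-3 + 2 t\right)$)
$n = - \frac{1783}{987}$ ($n = 27 \cdot \frac{1}{47} - \frac{50}{21} = \frac{27}{47} - \frac{50}{21} = - \frac{1783}{987} \approx -1.8065$)
$r{\left(o,B \right)} = - \frac{1783}{987}$
$\frac{r{\left(y{\left(10 \right)},87 \right)}}{-6777} = - \frac{1783}{987 \left(-6777\right)} = \left(- \frac{1783}{987}\right) \left(- \frac{1}{6777}\right) = \frac{1783}{6688899}$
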